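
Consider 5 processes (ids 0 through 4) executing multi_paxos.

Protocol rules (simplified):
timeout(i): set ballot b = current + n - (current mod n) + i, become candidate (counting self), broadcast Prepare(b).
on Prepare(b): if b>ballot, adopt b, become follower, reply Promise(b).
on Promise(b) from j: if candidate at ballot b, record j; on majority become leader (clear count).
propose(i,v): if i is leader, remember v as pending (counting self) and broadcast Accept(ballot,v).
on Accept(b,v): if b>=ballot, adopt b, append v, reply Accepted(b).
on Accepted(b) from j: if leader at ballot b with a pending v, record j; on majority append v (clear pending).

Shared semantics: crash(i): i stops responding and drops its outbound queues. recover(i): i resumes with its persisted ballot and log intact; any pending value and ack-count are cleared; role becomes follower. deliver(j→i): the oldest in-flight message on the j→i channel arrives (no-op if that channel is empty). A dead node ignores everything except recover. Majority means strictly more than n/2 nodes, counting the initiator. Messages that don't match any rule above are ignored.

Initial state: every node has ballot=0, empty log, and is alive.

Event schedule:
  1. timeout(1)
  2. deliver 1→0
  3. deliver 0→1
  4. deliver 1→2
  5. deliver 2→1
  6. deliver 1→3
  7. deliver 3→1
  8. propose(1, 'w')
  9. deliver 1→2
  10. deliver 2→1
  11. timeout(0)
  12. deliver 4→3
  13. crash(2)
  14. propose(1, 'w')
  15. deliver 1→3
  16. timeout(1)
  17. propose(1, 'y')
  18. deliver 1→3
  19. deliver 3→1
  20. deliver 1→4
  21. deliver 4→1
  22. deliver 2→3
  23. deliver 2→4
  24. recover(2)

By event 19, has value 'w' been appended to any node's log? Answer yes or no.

yes

[1] timeout(1) → N1(cand b6 [-])
[2] deliver 1→0 → N0(foll b6 [-])
[3] deliver 0→1 → ∅
[4] deliver 1→2 → N2(foll b6 [-])
[5] deliver 2→1 → N1(lead b6 [-])
[6] deliver 1→3 → N3(foll b6 [-])
[7] deliver 3→1 → ∅
[8] propose(1,'w') → ∅
[9] deliver 1→2 → N2(foll b6 [w])
[10] deliver 2→1 → ∅
[11] timeout(0) → N0(cand b10 [-])
[12] deliver 4→3 → ∅
[13] crash(2) → N2(✗foll b6 [w])
[14] propose(1,'w') → ∅
[15] deliver 1→3 → N3(foll b6 [w])
[16] timeout(1) → N1(cand b11 [-])
[17] propose(1,'y') → ∅
[18] deliver 1→3 → N3(foll b6 [w,w])
[19] deliver 3→1 → ∅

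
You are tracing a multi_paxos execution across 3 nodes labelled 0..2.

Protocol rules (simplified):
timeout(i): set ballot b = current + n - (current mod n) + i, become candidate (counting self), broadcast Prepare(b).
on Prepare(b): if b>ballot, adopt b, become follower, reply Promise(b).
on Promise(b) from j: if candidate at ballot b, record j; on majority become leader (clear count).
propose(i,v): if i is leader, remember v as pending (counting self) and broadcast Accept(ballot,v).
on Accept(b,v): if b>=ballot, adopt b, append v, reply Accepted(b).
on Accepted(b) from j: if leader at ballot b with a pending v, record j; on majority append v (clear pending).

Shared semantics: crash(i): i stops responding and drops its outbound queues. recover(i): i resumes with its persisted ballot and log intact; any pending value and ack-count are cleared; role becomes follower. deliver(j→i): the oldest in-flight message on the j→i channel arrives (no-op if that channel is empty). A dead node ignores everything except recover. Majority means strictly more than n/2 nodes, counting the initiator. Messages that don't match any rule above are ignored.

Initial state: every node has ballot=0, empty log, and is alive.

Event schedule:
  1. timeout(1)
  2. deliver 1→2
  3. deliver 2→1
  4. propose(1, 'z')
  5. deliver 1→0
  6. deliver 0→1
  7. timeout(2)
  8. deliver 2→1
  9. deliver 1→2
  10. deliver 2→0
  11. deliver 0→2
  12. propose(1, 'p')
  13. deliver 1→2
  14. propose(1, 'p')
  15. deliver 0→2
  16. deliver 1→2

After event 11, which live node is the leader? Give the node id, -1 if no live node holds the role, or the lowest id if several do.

2

1. timeout(1):  <1:cand b4 ->
2. deliver 1→2:  <2:foll b4 ->
3. deliver 2→1:  <1:lead b4 ->
4. propose(1,'z'):  nop
5. deliver 1→0:  <0:foll b4 ->
6. deliver 0→1:  nop
7. timeout(2):  <2:cand b8 ->
8. deliver 2→1:  <1:foll b8 ->
9. deliver 1→2:  nop
10. deliver 2→0:  <0:foll b8 ->
11. deliver 0→2:  <2:lead b8 ->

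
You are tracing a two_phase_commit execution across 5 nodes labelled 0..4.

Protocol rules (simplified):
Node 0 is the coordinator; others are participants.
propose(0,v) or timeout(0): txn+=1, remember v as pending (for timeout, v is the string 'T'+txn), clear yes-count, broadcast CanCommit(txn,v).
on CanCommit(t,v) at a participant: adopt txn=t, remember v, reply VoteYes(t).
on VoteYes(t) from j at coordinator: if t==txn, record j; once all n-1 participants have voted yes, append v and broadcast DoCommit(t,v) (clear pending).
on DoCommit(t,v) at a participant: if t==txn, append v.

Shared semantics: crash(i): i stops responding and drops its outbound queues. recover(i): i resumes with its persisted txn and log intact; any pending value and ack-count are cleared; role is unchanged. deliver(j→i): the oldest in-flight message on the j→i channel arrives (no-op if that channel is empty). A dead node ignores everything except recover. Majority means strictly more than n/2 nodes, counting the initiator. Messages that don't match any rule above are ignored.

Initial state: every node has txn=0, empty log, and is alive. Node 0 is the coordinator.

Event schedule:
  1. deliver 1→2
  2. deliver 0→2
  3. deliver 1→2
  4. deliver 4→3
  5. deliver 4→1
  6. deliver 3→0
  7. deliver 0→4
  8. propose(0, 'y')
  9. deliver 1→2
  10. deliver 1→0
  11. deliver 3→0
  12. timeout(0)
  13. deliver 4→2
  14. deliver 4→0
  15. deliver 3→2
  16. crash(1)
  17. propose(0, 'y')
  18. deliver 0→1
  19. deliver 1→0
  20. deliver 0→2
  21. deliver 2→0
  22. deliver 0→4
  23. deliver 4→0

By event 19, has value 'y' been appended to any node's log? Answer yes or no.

step 1 deliver 1→2: —
step 2 deliver 0→2: —
step 3 deliver 1→2: —
step 4 deliver 4→3: —
step 5 deliver 4→1: —
step 6 deliver 3→0: —
step 7 deliver 0→4: —
step 8 propose(0,'y'): 0={coor,t=1,log=-}
step 9 deliver 1→2: —
step 10 deliver 1→0: —
step 11 deliver 3→0: —
step 12 timeout(0): 0={coor,t=2,log=-}
step 13 deliver 4→2: —
step 14 deliver 4→0: —
step 15 deliver 3→2: —
step 16 crash(1): 1={✗part,t=0,log=-}
step 17 propose(0,'y'): 0={coor,t=3,log=-}
step 18 deliver 0→1: —
step 19 deliver 1→0: —

no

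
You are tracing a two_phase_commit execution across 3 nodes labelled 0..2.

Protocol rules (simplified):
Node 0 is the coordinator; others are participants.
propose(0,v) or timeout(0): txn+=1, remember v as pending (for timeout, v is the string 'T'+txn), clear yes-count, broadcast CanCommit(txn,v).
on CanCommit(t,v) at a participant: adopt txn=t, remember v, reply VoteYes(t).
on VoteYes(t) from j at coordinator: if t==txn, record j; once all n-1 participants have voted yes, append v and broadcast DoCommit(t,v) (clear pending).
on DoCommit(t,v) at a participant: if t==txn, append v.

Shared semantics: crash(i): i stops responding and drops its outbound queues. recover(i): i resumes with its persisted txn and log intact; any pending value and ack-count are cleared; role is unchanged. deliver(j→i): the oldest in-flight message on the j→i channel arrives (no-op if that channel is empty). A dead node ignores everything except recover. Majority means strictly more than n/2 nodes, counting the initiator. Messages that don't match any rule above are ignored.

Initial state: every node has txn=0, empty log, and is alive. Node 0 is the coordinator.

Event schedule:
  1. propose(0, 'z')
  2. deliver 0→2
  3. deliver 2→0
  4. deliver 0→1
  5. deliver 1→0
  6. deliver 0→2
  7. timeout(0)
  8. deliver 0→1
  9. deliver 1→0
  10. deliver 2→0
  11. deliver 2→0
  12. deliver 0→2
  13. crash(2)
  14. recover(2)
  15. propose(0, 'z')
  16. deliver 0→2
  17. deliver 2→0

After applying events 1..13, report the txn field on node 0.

2

e1 propose(0,'z'): 0[coor,t=1,-]
e2 deliver 0→2: 2[part,t=1,-]
e3 deliver 2→0: ·
e4 deliver 0→1: 1[part,t=1,-]
e5 deliver 1→0: 0[coor,t=1,z]
e6 deliver 0→2: 2[part,t=1,z]
e7 timeout(0): 0[coor,t=2,z]
e8 deliver 0→1: 1[part,t=1,z]
e9 deliver 1→0: ·
e10 deliver 2→0: ·
e11 deliver 2→0: ·
e12 deliver 0→2: 2[part,t=2,z]
e13 crash(2): 2[✗part,t=2,z]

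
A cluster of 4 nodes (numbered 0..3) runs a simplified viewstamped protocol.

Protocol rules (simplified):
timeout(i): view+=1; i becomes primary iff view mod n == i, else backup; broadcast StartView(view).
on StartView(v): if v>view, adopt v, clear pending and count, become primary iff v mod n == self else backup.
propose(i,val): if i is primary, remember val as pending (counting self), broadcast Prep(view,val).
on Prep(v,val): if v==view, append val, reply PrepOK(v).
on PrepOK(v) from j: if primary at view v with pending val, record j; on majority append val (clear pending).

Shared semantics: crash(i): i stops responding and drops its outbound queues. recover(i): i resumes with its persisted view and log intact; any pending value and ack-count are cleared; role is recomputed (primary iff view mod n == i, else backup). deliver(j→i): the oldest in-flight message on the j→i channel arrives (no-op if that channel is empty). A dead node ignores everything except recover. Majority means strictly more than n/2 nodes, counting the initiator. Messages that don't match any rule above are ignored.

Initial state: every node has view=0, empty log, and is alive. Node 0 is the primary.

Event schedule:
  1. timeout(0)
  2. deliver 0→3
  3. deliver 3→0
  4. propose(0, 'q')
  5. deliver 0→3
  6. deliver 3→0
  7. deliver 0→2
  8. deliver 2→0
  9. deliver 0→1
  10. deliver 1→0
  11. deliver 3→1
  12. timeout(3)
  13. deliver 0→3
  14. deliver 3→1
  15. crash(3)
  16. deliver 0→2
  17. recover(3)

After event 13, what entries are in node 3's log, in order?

1. timeout(0):  <0:back v1 ->
2. deliver 0→3:  <3:back v1 ->
3. deliver 3→0:  nop
4. propose(0,'q'):  nop
5. deliver 0→3:  nop
6. deliver 3→0:  nop
7. deliver 0→2:  <2:back v1 ->
8. deliver 2→0:  nop
9. deliver 0→1:  <1:prim v1 ->
10. deliver 1→0:  nop
11. deliver 3→1:  nop
12. timeout(3):  <3:back v2 ->
13. deliver 0→3:  nop

empty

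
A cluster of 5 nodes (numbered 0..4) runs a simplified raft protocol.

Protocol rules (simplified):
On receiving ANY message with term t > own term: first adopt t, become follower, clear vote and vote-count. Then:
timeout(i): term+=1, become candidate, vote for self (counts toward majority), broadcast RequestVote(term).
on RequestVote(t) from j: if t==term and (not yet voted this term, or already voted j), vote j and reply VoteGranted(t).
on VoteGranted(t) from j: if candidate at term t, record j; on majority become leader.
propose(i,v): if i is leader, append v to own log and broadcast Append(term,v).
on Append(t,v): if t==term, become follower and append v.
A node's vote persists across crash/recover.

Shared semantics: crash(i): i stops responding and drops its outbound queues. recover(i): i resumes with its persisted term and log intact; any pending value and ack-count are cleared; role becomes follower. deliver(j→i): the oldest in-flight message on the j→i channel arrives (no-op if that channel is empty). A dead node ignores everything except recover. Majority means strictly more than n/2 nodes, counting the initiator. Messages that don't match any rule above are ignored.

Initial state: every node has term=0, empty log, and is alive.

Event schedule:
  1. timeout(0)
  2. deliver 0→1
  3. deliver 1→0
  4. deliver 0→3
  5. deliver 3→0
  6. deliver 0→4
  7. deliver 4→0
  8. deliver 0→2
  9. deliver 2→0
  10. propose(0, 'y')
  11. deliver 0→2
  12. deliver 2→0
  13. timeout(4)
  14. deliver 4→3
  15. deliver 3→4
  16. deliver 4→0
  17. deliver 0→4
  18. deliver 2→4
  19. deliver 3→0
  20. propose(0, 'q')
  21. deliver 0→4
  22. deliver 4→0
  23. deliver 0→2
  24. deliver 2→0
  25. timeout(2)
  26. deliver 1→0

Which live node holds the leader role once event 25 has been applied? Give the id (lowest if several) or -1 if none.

1. timeout(0):  <0:cand t1 ->
2. deliver 0→1:  <1:foll t1 ->
3. deliver 1→0:  nop
4. deliver 0→3:  <3:foll t1 ->
5. deliver 3→0:  <0:lead t1 ->
6. deliver 0→4:  <4:foll t1 ->
7. deliver 4→0:  nop
8. deliver 0→2:  <2:foll t1 ->
9. deliver 2→0:  nop
10. propose(0,'y'):  <0:lead t1 y>
11. deliver 0→2:  <2:foll t1 y>
12. deliver 2→0:  nop
13. timeout(4):  <4:cand t2 ->
14. deliver 4→3:  <3:foll t2 ->
15. deliver 3→4:  nop
16. deliver 4→0:  <0:foll t2 y>
17. deliver 0→4:  nop
18. deliver 2→4:  nop
19. deliver 3→0:  nop
20. propose(0,'q'):  nop
21. deliver 0→4:  <4:lead t2 ->
22. deliver 4→0:  nop
23. deliver 0→2:  nop
24. deliver 2→0:  nop
25. timeout(2):  <2:cand t2 y>

4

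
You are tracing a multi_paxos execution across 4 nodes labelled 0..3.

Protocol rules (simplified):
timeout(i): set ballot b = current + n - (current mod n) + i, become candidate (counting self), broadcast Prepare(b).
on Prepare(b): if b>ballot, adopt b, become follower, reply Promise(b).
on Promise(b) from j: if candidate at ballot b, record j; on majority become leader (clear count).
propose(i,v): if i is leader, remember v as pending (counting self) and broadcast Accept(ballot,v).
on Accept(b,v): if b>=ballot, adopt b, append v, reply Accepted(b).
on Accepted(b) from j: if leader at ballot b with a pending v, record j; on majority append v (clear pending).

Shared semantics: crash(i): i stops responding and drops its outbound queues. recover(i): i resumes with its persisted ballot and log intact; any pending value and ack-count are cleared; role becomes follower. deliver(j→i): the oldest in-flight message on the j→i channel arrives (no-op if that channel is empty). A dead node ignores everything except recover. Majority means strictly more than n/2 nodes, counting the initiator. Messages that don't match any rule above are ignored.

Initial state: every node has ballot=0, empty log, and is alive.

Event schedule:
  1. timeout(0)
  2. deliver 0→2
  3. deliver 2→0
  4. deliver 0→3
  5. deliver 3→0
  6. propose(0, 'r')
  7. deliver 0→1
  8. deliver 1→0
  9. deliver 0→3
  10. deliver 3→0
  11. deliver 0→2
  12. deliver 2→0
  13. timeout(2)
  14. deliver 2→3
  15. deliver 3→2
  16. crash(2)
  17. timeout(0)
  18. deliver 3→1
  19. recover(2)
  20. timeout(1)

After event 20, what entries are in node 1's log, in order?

empty

step 1 timeout(0): 0={cand,b=4,log=-}
step 2 deliver 0→2: 2={foll,b=4,log=-}
step 3 deliver 2→0: —
step 4 deliver 0→3: 3={foll,b=4,log=-}
step 5 deliver 3→0: 0={lead,b=4,log=-}
step 6 propose(0,'r'): —
step 7 deliver 0→1: 1={foll,b=4,log=-}
step 8 deliver 1→0: —
step 9 deliver 0→3: 3={foll,b=4,log=r}
step 10 deliver 3→0: —
step 11 deliver 0→2: 2={foll,b=4,log=r}
step 12 deliver 2→0: 0={lead,b=4,log=r}
step 13 timeout(2): 2={cand,b=10,log=r}
step 14 deliver 2→3: 3={foll,b=10,log=r}
step 15 deliver 3→2: —
step 16 crash(2): 2={✗cand,b=10,log=r}
step 17 timeout(0): 0={cand,b=8,log=r}
step 18 deliver 3→1: —
step 19 recover(2): 2={foll,b=10,log=r}
step 20 timeout(1): 1={cand,b=9,log=-}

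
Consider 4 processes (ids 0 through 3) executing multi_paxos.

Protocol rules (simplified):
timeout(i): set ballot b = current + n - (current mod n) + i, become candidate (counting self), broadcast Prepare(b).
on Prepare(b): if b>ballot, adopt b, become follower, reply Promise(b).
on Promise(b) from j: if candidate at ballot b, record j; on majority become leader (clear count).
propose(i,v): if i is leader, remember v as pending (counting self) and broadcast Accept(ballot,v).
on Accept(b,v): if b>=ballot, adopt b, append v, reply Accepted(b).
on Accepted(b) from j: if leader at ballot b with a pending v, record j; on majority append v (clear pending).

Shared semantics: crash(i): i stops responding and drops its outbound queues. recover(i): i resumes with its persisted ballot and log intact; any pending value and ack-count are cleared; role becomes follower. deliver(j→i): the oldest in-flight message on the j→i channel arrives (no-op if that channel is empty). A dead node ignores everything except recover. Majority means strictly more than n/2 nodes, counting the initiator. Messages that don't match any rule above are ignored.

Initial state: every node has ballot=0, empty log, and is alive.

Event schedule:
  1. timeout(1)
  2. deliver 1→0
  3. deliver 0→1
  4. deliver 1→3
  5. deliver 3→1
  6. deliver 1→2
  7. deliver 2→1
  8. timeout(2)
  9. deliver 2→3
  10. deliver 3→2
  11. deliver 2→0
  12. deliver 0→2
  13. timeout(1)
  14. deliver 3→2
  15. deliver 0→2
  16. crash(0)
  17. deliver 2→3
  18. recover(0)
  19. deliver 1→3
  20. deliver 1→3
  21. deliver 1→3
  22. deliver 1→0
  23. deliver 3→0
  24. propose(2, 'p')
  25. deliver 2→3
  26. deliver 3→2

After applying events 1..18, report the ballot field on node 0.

10

step 1 timeout(1): 1={cand,b=5,log=-}
step 2 deliver 1→0: 0={foll,b=5,log=-}
step 3 deliver 0→1: —
step 4 deliver 1→3: 3={foll,b=5,log=-}
step 5 deliver 3→1: 1={lead,b=5,log=-}
step 6 deliver 1→2: 2={foll,b=5,log=-}
step 7 deliver 2→1: —
step 8 timeout(2): 2={cand,b=10,log=-}
step 9 deliver 2→3: 3={foll,b=10,log=-}
step 10 deliver 3→2: —
step 11 deliver 2→0: 0={foll,b=10,log=-}
step 12 deliver 0→2: 2={lead,b=10,log=-}
step 13 timeout(1): 1={cand,b=9,log=-}
step 14 deliver 3→2: —
step 15 deliver 0→2: —
step 16 crash(0): 0={✗foll,b=10,log=-}
step 17 deliver 2→3: —
step 18 recover(0): 0={foll,b=10,log=-}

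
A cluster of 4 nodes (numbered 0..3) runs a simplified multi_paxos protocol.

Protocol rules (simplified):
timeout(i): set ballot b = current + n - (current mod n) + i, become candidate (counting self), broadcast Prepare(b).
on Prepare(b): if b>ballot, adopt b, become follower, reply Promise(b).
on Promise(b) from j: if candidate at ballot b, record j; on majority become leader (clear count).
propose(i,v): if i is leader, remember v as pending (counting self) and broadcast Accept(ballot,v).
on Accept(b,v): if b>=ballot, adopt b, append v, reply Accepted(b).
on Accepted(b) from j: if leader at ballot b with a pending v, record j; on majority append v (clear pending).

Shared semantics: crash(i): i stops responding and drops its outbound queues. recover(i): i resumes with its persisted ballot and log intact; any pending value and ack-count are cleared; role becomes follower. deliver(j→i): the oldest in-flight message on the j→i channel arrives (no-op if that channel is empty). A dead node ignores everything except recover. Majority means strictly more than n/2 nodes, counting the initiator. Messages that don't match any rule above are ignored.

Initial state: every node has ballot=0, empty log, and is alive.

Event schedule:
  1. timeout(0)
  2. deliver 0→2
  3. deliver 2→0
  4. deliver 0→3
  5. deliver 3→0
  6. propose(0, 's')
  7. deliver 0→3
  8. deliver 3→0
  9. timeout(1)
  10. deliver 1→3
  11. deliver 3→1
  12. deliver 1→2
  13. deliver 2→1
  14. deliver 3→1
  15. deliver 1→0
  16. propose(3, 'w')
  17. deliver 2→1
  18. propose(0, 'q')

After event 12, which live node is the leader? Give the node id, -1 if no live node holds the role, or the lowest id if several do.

after 1 — timeout(0): n0:cand/b4/[-]
after 2 — deliver 0→2: n2:foll/b4/[-]
after 3 — deliver 2→0: ·
after 4 — deliver 0→3: n3:foll/b4/[-]
after 5 — deliver 3→0: n0:lead/b4/[-]
after 6 — propose(0,'s'): ·
after 7 — deliver 0→3: n3:foll/b4/[s]
after 8 — deliver 3→0: ·
after 9 — timeout(1): n1:cand/b5/[-]
after 10 — deliver 1→3: n3:foll/b5/[s]
after 11 — deliver 3→1: ·
after 12 — deliver 1→2: n2:foll/b5/[-]

0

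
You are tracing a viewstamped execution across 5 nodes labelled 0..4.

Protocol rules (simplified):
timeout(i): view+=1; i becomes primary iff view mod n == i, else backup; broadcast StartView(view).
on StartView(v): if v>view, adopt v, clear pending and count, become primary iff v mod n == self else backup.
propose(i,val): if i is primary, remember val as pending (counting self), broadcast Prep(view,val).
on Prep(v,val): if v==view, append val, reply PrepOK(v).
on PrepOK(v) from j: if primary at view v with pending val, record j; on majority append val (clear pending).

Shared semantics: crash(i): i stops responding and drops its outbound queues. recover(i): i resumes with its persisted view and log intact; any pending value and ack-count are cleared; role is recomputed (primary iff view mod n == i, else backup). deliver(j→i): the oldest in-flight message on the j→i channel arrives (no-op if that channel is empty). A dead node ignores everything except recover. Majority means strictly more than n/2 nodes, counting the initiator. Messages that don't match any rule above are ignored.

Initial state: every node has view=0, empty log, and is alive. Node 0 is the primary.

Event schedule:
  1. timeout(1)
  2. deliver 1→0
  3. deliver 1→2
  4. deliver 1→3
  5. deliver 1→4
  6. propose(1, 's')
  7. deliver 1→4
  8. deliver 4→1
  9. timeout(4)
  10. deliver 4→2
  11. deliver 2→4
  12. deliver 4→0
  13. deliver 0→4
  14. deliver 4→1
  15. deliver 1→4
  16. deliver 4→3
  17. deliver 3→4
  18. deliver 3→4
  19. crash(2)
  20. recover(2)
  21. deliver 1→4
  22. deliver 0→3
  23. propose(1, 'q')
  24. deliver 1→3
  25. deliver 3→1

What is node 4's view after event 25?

2

e1 timeout(1): 1[prim,v=1,-]
e2 deliver 1→0: 0[back,v=1,-]
e3 deliver 1→2: 2[back,v=1,-]
e4 deliver 1→3: 3[back,v=1,-]
e5 deliver 1→4: 4[back,v=1,-]
e6 propose(1,'s'): ·
e7 deliver 1→4: 4[back,v=1,s]
e8 deliver 4→1: ·
e9 timeout(4): 4[back,v=2,s]
e10 deliver 4→2: 2[prim,v=2,-]
e11 deliver 2→4: ·
e12 deliver 4→0: 0[back,v=2,-]
e13 deliver 0→4: ·
e14 deliver 4→1: 1[back,v=2,-]
e15 deliver 1→4: ·
e16 deliver 4→3: 3[back,v=2,-]
e17 deliver 3→4: ·
e18 deliver 3→4: ·
e19 crash(2): 2[✗prim,v=2,-]
e20 recover(2): 2[prim,v=2,-]
e21 deliver 1→4: ·
e22 deliver 0→3: ·
e23 propose(1,'q'): ·
e24 deliver 1→3: ·
e25 deliver 3→1: ·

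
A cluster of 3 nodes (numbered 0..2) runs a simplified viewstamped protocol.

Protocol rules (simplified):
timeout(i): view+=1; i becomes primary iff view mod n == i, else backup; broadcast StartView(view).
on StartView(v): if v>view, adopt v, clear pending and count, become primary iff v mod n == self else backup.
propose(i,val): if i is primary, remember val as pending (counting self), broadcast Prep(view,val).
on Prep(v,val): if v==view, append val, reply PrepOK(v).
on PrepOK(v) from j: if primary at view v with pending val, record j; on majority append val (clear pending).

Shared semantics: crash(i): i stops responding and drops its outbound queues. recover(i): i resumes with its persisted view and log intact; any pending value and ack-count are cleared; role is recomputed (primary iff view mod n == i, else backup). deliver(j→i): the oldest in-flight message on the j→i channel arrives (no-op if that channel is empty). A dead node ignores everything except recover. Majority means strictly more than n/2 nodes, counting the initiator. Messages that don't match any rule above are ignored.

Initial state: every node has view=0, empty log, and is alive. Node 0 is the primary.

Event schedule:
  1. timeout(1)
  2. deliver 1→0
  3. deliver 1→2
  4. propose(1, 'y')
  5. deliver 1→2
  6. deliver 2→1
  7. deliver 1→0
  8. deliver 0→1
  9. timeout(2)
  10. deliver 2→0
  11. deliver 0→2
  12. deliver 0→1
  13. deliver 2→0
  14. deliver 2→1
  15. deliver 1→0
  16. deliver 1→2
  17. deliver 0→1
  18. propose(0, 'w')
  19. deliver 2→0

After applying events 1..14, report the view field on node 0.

e1 timeout(1): 1[prim,v=1,-]
e2 deliver 1→0: 0[back,v=1,-]
e3 deliver 1→2: 2[back,v=1,-]
e4 propose(1,'y'): ·
e5 deliver 1→2: 2[back,v=1,y]
e6 deliver 2→1: 1[prim,v=1,y]
e7 deliver 1→0: 0[back,v=1,y]
e8 deliver 0→1: ·
e9 timeout(2): 2[prim,v=2,y]
e10 deliver 2→0: 0[back,v=2,y]
e11 deliver 0→2: ·
e12 deliver 0→1: ·
e13 deliver 2→0: ·
e14 deliver 2→1: 1[back,v=2,y]

2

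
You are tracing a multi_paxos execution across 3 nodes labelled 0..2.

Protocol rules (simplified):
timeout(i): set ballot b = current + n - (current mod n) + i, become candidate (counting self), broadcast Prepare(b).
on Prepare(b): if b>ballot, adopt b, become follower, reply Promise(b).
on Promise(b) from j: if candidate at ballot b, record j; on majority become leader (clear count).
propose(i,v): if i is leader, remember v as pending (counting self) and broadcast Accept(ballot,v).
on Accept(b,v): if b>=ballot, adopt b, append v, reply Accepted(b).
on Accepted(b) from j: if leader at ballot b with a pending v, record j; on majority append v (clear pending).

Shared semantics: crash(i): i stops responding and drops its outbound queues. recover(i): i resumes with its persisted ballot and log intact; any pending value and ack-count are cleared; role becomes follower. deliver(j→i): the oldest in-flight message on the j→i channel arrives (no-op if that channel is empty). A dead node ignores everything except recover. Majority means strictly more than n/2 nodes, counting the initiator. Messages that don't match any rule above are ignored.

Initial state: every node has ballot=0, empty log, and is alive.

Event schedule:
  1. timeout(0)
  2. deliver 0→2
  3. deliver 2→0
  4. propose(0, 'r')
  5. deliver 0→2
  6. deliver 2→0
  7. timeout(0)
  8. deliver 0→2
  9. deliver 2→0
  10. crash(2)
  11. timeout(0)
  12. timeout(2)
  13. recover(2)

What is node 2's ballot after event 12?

e1 timeout(0): 0[cand,b=3,-]
e2 deliver 0→2: 2[foll,b=3,-]
e3 deliver 2→0: 0[lead,b=3,-]
e4 propose(0,'r'): ·
e5 deliver 0→2: 2[foll,b=3,r]
e6 deliver 2→0: 0[lead,b=3,r]
e7 timeout(0): 0[cand,b=6,r]
e8 deliver 0→2: 2[foll,b=6,r]
e9 deliver 2→0: 0[lead,b=6,r]
e10 crash(2): 2[✗foll,b=6,r]
e11 timeout(0): 0[cand,b=9,r]
e12 timeout(2): ·

6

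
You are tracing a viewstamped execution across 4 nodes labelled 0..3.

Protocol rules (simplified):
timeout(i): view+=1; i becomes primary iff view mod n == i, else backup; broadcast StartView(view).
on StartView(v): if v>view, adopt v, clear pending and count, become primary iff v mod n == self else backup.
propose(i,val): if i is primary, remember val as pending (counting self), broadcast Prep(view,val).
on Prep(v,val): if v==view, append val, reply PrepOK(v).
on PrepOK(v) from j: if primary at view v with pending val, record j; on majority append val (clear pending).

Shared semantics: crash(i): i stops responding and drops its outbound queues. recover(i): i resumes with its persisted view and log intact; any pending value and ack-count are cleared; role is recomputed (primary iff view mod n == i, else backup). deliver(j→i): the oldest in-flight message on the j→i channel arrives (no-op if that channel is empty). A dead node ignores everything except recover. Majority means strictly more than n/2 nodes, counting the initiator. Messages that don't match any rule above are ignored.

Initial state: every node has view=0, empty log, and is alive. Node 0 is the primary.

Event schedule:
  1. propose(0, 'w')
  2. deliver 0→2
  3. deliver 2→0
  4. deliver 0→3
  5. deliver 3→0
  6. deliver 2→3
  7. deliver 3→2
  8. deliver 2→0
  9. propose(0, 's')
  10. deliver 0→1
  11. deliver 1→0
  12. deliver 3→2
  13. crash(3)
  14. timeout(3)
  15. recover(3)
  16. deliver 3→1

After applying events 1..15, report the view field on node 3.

0

1. propose(0,'w'):  nop
2. deliver 0→2:  <2:back v0 w>
3. deliver 2→0:  nop
4. deliver 0→3:  <3:back v0 w>
5. deliver 3→0:  <0:prim v0 w>
6. deliver 2→3:  nop
7. deliver 3→2:  nop
8. deliver 2→0:  nop
9. propose(0,'s'):  nop
10. deliver 0→1:  <1:back v0 w>
11. deliver 1→0:  nop
12. deliver 3→2:  nop
13. crash(3):  <3:✗back v0 w>
14. timeout(3):  nop
15. recover(3):  <3:back v0 w>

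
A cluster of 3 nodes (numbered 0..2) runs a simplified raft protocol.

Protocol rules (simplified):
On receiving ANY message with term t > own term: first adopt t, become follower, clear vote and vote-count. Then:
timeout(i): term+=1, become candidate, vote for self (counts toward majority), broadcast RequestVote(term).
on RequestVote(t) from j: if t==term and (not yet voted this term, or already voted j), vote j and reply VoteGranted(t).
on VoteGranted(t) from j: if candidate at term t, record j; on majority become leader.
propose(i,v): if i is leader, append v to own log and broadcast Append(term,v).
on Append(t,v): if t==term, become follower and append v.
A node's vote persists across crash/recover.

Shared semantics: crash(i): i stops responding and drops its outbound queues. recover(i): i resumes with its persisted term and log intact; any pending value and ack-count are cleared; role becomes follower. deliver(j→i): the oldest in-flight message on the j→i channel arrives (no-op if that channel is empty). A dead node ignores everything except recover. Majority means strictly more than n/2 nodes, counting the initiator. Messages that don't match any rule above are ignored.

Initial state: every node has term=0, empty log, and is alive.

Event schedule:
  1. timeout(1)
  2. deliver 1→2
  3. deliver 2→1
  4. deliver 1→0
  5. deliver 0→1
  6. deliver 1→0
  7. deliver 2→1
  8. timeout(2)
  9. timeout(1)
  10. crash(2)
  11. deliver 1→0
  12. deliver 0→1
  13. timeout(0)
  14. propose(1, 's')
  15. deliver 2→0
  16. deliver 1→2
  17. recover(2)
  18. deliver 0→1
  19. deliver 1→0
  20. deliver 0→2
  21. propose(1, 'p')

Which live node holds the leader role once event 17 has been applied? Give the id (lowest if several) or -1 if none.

step 1 timeout(1): 1={cand,t=1,log=-}
step 2 deliver 1→2: 2={foll,t=1,log=-}
step 3 deliver 2→1: 1={lead,t=1,log=-}
step 4 deliver 1→0: 0={foll,t=1,log=-}
step 5 deliver 0→1: —
step 6 deliver 1→0: —
step 7 deliver 2→1: —
step 8 timeout(2): 2={cand,t=2,log=-}
step 9 timeout(1): 1={cand,t=2,log=-}
step 10 crash(2): 2={✗cand,t=2,log=-}
step 11 deliver 1→0: 0={foll,t=2,log=-}
step 12 deliver 0→1: 1={lead,t=2,log=-}
step 13 timeout(0): 0={cand,t=3,log=-}
step 14 propose(1,'s'): 1={lead,t=2,log=s}
step 15 deliver 2→0: —
step 16 deliver 1→2: —
step 17 recover(2): 2={foll,t=2,log=-}

1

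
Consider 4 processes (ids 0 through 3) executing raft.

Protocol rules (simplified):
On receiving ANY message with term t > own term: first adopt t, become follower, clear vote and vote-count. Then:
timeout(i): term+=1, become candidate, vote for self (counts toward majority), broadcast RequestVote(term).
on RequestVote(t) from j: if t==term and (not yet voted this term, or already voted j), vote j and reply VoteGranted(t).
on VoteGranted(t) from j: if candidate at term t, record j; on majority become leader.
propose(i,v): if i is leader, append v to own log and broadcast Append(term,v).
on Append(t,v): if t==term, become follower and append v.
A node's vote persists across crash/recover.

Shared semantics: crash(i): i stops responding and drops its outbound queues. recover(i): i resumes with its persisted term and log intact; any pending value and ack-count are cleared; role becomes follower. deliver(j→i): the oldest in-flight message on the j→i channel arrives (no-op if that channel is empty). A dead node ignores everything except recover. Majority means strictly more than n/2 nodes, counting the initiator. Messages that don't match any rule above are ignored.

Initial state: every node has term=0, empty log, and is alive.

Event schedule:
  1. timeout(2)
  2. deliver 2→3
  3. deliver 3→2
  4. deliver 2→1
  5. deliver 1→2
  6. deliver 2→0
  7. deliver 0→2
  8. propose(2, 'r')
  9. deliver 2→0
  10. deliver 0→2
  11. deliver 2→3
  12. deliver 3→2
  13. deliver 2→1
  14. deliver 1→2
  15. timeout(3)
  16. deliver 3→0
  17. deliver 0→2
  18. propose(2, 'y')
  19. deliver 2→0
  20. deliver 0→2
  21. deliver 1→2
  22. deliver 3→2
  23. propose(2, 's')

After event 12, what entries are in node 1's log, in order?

e1 timeout(2): 2[cand,t=1,-]
e2 deliver 2→3: 3[foll,t=1,-]
e3 deliver 3→2: ·
e4 deliver 2→1: 1[foll,t=1,-]
e5 deliver 1→2: 2[lead,t=1,-]
e6 deliver 2→0: 0[foll,t=1,-]
e7 deliver 0→2: ·
e8 propose(2,'r'): 2[lead,t=1,r]
e9 deliver 2→0: 0[foll,t=1,r]
e10 deliver 0→2: ·
e11 deliver 2→3: 3[foll,t=1,r]
e12 deliver 3→2: ·

empty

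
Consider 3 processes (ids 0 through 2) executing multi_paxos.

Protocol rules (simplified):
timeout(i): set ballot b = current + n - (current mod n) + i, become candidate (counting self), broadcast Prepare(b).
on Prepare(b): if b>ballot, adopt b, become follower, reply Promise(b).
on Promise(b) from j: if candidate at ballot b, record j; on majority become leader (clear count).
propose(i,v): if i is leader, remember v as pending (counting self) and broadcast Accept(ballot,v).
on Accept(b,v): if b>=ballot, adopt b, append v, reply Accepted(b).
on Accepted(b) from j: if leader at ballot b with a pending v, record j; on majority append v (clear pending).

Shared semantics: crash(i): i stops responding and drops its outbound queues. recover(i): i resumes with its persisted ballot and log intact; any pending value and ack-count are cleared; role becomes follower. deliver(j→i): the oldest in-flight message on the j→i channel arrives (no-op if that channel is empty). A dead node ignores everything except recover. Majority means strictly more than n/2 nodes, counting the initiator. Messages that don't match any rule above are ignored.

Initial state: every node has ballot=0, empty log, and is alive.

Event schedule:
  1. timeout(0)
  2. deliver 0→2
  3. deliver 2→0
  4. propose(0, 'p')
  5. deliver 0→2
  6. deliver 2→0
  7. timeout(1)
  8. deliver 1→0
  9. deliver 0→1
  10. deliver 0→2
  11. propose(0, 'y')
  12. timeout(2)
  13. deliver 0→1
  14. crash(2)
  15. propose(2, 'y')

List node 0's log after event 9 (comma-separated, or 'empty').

p

step 1 timeout(0): 0={cand,b=3,log=-}
step 2 deliver 0→2: 2={foll,b=3,log=-}
step 3 deliver 2→0: 0={lead,b=3,log=-}
step 4 propose(0,'p'): —
step 5 deliver 0→2: 2={foll,b=3,log=p}
step 6 deliver 2→0: 0={lead,b=3,log=p}
step 7 timeout(1): 1={cand,b=4,log=-}
step 8 deliver 1→0: 0={foll,b=4,log=p}
step 9 deliver 0→1: —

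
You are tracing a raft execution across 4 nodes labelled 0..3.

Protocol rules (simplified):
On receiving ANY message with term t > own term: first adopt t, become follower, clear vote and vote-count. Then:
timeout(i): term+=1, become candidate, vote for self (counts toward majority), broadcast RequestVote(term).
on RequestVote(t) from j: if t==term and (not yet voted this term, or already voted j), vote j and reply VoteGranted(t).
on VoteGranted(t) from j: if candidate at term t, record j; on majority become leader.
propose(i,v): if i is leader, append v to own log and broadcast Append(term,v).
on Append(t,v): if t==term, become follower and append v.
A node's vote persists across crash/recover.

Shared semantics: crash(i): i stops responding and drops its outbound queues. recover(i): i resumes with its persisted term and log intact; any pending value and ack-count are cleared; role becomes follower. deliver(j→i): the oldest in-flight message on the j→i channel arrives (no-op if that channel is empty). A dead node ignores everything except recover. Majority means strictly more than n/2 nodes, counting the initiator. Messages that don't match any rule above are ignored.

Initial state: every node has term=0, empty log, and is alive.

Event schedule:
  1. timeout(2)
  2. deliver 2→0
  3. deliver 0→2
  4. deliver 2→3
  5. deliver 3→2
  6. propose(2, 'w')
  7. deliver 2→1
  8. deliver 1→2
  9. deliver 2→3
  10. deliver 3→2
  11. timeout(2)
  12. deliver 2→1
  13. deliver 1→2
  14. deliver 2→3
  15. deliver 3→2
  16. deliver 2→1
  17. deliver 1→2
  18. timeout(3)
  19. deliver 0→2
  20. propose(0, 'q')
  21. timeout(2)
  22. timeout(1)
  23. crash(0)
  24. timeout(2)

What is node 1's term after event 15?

[1] timeout(2) → N2(cand t1 [-])
[2] deliver 2→0 → N0(foll t1 [-])
[3] deliver 0→2 → ∅
[4] deliver 2→3 → N3(foll t1 [-])
[5] deliver 3→2 → N2(lead t1 [-])
[6] propose(2,'w') → N2(lead t1 [w])
[7] deliver 2→1 → N1(foll t1 [-])
[8] deliver 1→2 → ∅
[9] deliver 2→3 → N3(foll t1 [w])
[10] deliver 3→2 → ∅
[11] timeout(2) → N2(cand t2 [w])
[12] deliver 2→1 → N1(foll t1 [w])
[13] deliver 1→2 → ∅
[14] deliver 2→3 → N3(foll t2 [w])
[15] deliver 3→2 → ∅

1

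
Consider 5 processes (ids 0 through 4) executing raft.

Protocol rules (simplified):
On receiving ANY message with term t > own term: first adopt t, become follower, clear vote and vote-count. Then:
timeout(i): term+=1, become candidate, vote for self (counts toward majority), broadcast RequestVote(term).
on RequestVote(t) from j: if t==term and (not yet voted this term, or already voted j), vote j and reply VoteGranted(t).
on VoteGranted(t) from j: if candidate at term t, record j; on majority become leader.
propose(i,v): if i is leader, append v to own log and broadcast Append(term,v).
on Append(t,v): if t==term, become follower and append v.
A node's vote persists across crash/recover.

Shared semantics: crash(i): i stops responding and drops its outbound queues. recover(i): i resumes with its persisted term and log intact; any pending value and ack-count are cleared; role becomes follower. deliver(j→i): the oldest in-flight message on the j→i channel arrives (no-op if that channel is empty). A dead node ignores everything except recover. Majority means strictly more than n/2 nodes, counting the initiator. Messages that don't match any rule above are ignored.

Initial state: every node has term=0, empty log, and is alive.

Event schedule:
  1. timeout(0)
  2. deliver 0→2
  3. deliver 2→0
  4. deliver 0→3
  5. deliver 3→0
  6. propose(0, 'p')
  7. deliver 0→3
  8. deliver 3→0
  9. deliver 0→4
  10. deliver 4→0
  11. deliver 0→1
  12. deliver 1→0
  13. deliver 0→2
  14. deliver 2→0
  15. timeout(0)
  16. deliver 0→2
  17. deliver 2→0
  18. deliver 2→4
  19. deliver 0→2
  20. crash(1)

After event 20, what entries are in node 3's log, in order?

p

1. timeout(0):  <0:cand t1 ->
2. deliver 0→2:  <2:foll t1 ->
3. deliver 2→0:  nop
4. deliver 0→3:  <3:foll t1 ->
5. deliver 3→0:  <0:lead t1 ->
6. propose(0,'p'):  <0:lead t1 p>
7. deliver 0→3:  <3:foll t1 p>
8. deliver 3→0:  nop
9. deliver 0→4:  <4:foll t1 ->
10. deliver 4→0:  nop
11. deliver 0→1:  <1:foll t1 ->
12. deliver 1→0:  nop
13. deliver 0→2:  <2:foll t1 p>
14. deliver 2→0:  nop
15. timeout(0):  <0:cand t2 p>
16. deliver 0→2:  <2:foll t2 p>
17. deliver 2→0:  nop
18. deliver 2→4:  nop
19. deliver 0→2:  nop
20. crash(1):  <1:✗foll t1 ->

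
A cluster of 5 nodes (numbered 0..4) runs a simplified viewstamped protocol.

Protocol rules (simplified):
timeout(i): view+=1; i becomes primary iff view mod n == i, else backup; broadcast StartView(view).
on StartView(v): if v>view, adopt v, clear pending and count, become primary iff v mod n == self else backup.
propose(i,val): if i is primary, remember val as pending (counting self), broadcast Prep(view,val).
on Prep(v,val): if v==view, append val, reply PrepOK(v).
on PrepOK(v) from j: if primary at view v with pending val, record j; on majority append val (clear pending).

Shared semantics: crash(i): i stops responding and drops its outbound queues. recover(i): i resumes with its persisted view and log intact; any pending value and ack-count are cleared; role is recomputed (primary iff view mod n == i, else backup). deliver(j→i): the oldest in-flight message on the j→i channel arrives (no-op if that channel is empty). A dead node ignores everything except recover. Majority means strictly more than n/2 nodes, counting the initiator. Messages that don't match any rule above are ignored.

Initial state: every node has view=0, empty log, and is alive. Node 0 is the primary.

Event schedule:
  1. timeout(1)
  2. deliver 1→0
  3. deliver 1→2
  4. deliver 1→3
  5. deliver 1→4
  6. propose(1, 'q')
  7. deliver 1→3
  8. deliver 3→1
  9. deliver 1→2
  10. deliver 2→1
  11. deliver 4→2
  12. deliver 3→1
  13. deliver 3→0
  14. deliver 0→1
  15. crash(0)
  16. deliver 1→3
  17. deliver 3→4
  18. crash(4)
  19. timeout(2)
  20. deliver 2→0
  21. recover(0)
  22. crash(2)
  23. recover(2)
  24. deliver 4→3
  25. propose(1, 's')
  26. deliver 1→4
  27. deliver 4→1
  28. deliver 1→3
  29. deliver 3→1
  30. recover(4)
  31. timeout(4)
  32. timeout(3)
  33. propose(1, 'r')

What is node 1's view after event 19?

1. timeout(1):  <1:prim v1 ->
2. deliver 1→0:  <0:back v1 ->
3. deliver 1→2:  <2:back v1 ->
4. deliver 1→3:  <3:back v1 ->
5. deliver 1→4:  <4:back v1 ->
6. propose(1,'q'):  nop
7. deliver 1→3:  <3:back v1 q>
8. deliver 3→1:  nop
9. deliver 1→2:  <2:back v1 q>
10. deliver 2→1:  <1:prim v1 q>
11. deliver 4→2:  nop
12. deliver 3→1:  nop
13. deliver 3→0:  nop
14. deliver 0→1:  nop
15. crash(0):  <0:✗back v1 ->
16. deliver 1→3:  nop
17. deliver 3→4:  nop
18. crash(4):  <4:✗back v1 ->
19. timeout(2):  <2:prim v2 q>

1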